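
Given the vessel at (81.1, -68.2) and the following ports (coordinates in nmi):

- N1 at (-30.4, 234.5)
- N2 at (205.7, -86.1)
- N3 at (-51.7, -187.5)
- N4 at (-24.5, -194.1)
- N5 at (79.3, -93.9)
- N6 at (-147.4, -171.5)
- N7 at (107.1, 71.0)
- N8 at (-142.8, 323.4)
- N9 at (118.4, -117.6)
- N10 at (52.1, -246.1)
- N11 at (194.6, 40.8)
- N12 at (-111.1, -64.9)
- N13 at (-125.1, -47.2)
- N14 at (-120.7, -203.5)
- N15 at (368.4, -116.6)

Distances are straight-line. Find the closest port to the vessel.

Distances from (81.1, -68.2):
N1: √((-111.5)² + (302.7)²) = √(12432.250 + 91627.290) = 322.6 nmi
N2: √((124.6)² + (-17.9)²) = √(15525.160 + 320.410) = 125.9 nmi
N3: √((-132.8)² + (-119.3)²) = √(17635.840 + 14232.490) = 178.5 nmi
N4: √((-105.6)² + (-125.9)²) = √(11151.360 + 15850.810) = 164.3 nmi
N5: √((-1.8)² + (-25.7)²) = √(3.240 + 660.490) = 25.8 nmi
N6: √((-228.5)² + (-103.3)²) = √(52212.250 + 10670.890) = 250.8 nmi
N7: √((26.0)² + (139.2)²) = √(676.000 + 19376.640) = 141.6 nmi
N8: √((-223.9)² + (391.6)²) = √(50131.210 + 153350.560) = 451.1 nmi
N9: √((37.3)² + (-49.4)²) = √(1391.290 + 2440.360) = 61.9 nmi
N10: √((-29.0)² + (-177.9)²) = √(841.000 + 31648.410) = 180.2 nmi
N11: √((113.5)² + (109.0)²) = √(12882.250 + 11881.000) = 157.4 nmi
N12: √((-192.2)² + (3.3)²) = √(36940.840 + 10.890) = 192.2 nmi
N13: √((-206.2)² + (21.0)²) = √(42518.440 + 441.000) = 207.3 nmi
N14: √((-201.8)² + (-135.3)²) = √(40723.240 + 18306.090) = 243.0 nmi
N15: √((287.3)² + (-48.4)²) = √(82541.290 + 2342.560) = 291.3 nmi
Minimum: N5 at 25.8 nmi.

N5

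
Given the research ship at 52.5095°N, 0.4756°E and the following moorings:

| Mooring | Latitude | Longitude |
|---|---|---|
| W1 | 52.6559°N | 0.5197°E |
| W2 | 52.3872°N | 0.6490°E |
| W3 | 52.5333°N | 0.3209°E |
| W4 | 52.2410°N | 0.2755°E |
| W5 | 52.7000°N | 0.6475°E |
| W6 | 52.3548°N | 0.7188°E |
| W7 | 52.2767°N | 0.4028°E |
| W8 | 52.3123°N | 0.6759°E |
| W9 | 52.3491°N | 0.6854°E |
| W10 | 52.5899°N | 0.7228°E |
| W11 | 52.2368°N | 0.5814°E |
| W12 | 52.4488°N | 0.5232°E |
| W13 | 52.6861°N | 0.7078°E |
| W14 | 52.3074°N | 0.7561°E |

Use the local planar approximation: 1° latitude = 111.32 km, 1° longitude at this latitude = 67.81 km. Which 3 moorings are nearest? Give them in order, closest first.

Distances from 52.5095°N, 0.4756°E:
W1: √((0.1464·111.32)² + (0.0441·67.81)²) = √(265.600292 + 8.942618) = 16.5693 km
W2: √((-0.1223·111.32)² + (0.1734·67.81)²) = √(185.352868 + 138.256537) = 17.9891 km
W3: √((0.0238·111.32)² + (-0.1547·67.81)²) = √(7.019405 + 110.044443) = 10.8196 km
W4: √((-0.2685·111.32)² + (-0.2001·67.81)²) = √(893.377428 + 184.111818) = 32.8251 km
W5: √((0.1905·111.32)² + (0.1719·67.81)²) = √(449.713946 + 135.874901) = 24.1989 km
W6: √((-0.1547·111.32)² + (0.2432·67.81)²) = √(296.569867 + 271.966010) = 23.8440 km
W7: √((-0.2328·111.32)² + (-0.0728·67.81)²) = √(671.602567 + 24.369704) = 26.3813 km
W8: √((-0.1972·111.32)² + (0.2003·67.81)²) = √(481.903651 + 184.480041) = 25.8144 km
W9: √((-0.1604·111.32)² + (0.2098·67.81)²) = √(318.827022 + 202.394383) = 22.8303 km
W10: √((0.0804·111.32)² + (0.2472·67.81)²) = √(80.104791 + 280.985832) = 19.0024 km
W11: √((-0.2727·111.32)² + (0.1058·67.81)²) = √(921.545263 + 51.470552) = 31.1932 km
W12: √((-0.0607·111.32)² + (0.0476·67.81)²) = √(45.658725 + 10.418409) = 7.4885 km
W13: √((0.1766·111.32)² + (0.2322·67.81)²) = √(386.480685 + 247.920203) = 25.1873 km
W14: √((-0.2021·111.32)² + (0.2805·67.81)²) = √(506.149745 + 361.787219) = 29.4608 km
Sorted: W12 (7.4885 km) < W3 (10.8196 km) < W1 (16.5693 km) < W2 (17.9891 km) < W10 (19.0024 km) < …

W12, W3, W1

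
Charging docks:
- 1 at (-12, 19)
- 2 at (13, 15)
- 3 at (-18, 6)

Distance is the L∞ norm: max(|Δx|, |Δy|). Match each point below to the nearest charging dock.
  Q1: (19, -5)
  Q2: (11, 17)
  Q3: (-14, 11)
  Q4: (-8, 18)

Q1→2; Q2→2; Q3→3; Q4→1

Q1 at (19, -5):
  1: 31
  2: 20
  3: 37
  → nearest: 2 (20)
Q2 at (11, 17):
  1: 23
  2: 2
  3: 29
  → nearest: 2 (2)
Q3 at (-14, 11):
  1: 8
  2: 27
  3: 5
  → nearest: 3 (5)
Q4 at (-8, 18):
  1: 4
  2: 21
  3: 12
  → nearest: 1 (4)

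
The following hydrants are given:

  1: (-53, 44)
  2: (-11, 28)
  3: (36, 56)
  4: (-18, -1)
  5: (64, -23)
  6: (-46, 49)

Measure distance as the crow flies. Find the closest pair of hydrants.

Pairwise distances:
1–2: 44.9
1–3: 89.8
1–4: 57.0
1–5: 134.8
1–6: 8.6
2–3: 54.7
2–4: 29.8
2–5: 90.7
2–6: 40.8
3–4: 78.5
3–5: 83.8
3–6: 82.3
4–5: 84.9
4–6: 57.3
5–6: 131.5
Closest pair: 1–6 at 8.6.

1 and 6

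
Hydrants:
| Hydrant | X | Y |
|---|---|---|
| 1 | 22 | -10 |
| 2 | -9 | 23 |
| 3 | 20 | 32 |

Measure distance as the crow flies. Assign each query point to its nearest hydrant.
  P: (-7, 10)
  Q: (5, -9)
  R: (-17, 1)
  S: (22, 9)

P→2; Q→1; R→2; S→1

P at (-7, 10):
  1: 35.2
  2: 13.2
  3: 34.8
  → nearest: 2 (13.2)
Q at (5, -9):
  1: 17.0
  2: 34.9
  3: 43.7
  → nearest: 1 (17.0)
R at (-17, 1):
  1: 40.5
  2: 23.4
  3: 48.3
  → nearest: 2 (23.4)
S at (22, 9):
  1: 19.0
  2: 34.0
  3: 23.1
  → nearest: 1 (19.0)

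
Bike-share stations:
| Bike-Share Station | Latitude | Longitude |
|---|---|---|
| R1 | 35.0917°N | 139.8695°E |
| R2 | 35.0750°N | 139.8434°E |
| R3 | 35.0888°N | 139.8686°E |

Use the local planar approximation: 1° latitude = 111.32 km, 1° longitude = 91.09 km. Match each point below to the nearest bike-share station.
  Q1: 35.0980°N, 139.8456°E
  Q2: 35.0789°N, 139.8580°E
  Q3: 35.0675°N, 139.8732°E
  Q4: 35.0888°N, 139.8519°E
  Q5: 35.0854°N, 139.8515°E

Q1→R1; Q2→R2; Q3→R3; Q4→R3; Q5→R2

Q1 at 35.0980°N, 139.8456°E:
  R1: √((-0.0063·111.32)² + (0.0239·91.09)²) = √(0.491844 + 4.739551) = 2.2872 km
  R2: √((-0.0230·111.32)² + (-0.0022·91.09)²) = √(6.555443 + 0.040159) = 2.5682 km
  R3: √((-0.0092·111.32)² + (0.0230·91.09)²) = √(1.048871 + 4.389318) = 2.3320 km
  → nearest: R1 (2.2872 km)
Q2 at 35.0789°N, 139.8580°E:
  R1: √((0.0128·111.32)² + (0.0115·91.09)²) = √(2.030329 + 1.097330) = 1.7685 km
  R2: √((-0.0039·111.32)² + (-0.0146·91.09)²) = √(0.188484 + 1.768671) = 1.3990 km
  R3: √((0.0099·111.32)² + (0.0106·91.09)²) = √(1.214554 + 0.932295) = 1.4652 km
  → nearest: R2 (1.3990 km)
Q3 at 35.0675°N, 139.8732°E:
  R1: √((0.0242·111.32)² + (-0.0037·91.09)²) = √(7.257334 + 0.113591) = 2.7149 km
  R2: √((0.0075·111.32)² + (-0.0298·91.09)²) = √(0.697058 + 7.368413) = 2.8400 km
  R3: √((0.0213·111.32)² + (-0.0046·91.09)²) = √(5.622191 + 0.175573) = 2.4079 km
  → nearest: R3 (2.4079 km)
Q4 at 35.0888°N, 139.8519°E:
  R1: √((0.0029·111.32)² + (0.0176·91.09)²) = √(0.104218 + 2.570199) = 1.6354 km
  R2: √((-0.0138·111.32)² + (-0.0085·91.09)²) = √(2.359960 + 0.599486) = 1.7203 km
  R3: √((0.0000·111.32)² + (0.0167·91.09)²) = √(0.000000 + 2.314059) = 1.5212 km
  → nearest: R3 (1.5212 km)
Q5 at 35.0854°N, 139.8515°E:
  R1: √((0.0063·111.32)² + (0.0180·91.09)²) = √(0.491844 + 2.688354) = 1.7833 km
  R2: √((-0.0104·111.32)² + (-0.0081·91.09)²) = √(1.340334 + 0.544392) = 1.3729 km
  R3: √((0.0034·111.32)² + (0.0171·91.09)²) = √(0.143253 + 2.426239) = 1.6030 km
  → nearest: R2 (1.3729 km)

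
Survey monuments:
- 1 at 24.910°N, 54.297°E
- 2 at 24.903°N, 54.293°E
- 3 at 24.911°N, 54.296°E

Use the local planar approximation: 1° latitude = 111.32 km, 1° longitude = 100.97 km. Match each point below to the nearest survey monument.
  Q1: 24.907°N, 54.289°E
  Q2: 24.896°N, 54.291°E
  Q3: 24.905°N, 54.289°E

Q1 at 24.907°N, 54.289°E:
  1: √((0.003·111.32)² + (0.008·100.97)²) = √(0.11153 + 0.65248) = 0.874 km
  2: √((-0.004·111.32)² + (0.004·100.97)²) = √(0.19827 + 0.16312) = 0.601 km
  3: √((0.004·111.32)² + (0.007·100.97)²) = √(0.19827 + 0.49955) = 0.835 km
  → nearest: 2 (0.601 km)
Q2 at 24.896°N, 54.291°E:
  1: √((0.014·111.32)² + (0.006·100.97)²) = √(2.42886 + 0.36702) = 1.672 km
  2: √((0.007·111.32)² + (0.002·100.97)²) = √(0.60721 + 0.04078) = 0.805 km
  3: √((0.015·111.32)² + (0.005·100.97)²) = √(2.78823 + 0.25487) = 1.744 km
  → nearest: 2 (0.805 km)
Q3 at 24.905°N, 54.289°E:
  1: √((0.005·111.32)² + (0.008·100.97)²) = √(0.30980 + 0.65248) = 0.981 km
  2: √((-0.002·111.32)² + (0.004·100.97)²) = √(0.04957 + 0.16312) = 0.461 km
  3: √((0.006·111.32)² + (0.007·100.97)²) = √(0.44612 + 0.49955) = 0.972 km
  → nearest: 2 (0.461 km)

Q1→2; Q2→2; Q3→2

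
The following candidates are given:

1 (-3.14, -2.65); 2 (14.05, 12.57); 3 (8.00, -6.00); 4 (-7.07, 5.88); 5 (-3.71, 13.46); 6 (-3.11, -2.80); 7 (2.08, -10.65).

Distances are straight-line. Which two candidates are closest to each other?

1 and 6

Pairwise distances:
1–6: √((0.03)² + (-0.15)²) = √(0.0009 + 0.0225) = 0.15
3–7: √((-5.92)² + (-4.65)²) = √(35.0464 + 21.6225) = 7.53
4–5: √((3.36)² + (7.58)²) = √(11.2896 + 57.4564) = 8.29
1–4: √((-3.93)² + (8.53)²) = √(15.4449 + 72.7609) = 9.39
6–7: √((5.19)² + (-7.85)²) = √(26.9361 + 61.6225) = 9.41
4–6: √((3.96)² + (-8.68)²) = √(15.6816 + 75.3424) = 9.54
1–7: √((5.22)² + (-8.00)²) = √(27.2484 + 64.0000) = 9.55
3–6: √((-11.11)² + (3.20)²) = √(123.4321 + 10.2400) = 11.56
1–3: √((11.14)² + (-3.35)²) = √(124.0996 + 11.2225) = 11.63
1–5: √((-0.57)² + (16.11)²) = √(0.3249 + 259.5321) = 16.12
5–6: √((0.60)² + (-16.26)²) = √(0.3600 + 264.3876) = 16.27
2–5: √((-17.76)² + (0.89)²) = √(315.4176 + 0.7921) = 17.78
4–7: √((9.15)² + (-16.53)²) = √(83.7225 + 273.2409) = 18.89
3–4: √((-15.07)² + (11.88)²) = √(227.1049 + 141.1344) = 19.19
2–3: √((-6.05)² + (-18.57)²) = √(36.6025 + 344.8449) = 19.53
2–4: √((-21.12)² + (-6.69)²) = √(446.0544 + 44.7561) = 22.15
3–5: √((-11.71)² + (19.46)²) = √(137.1241 + 378.6916) = 22.71
1–2: √((17.19)² + (15.22)²) = √(295.4961 + 231.6484) = 22.96
2–6: √((-17.16)² + (-15.37)²) = √(294.4656 + 236.2369) = 23.04
5–7: √((5.79)² + (-24.11)²) = √(33.5241 + 581.2921) = 24.80
2–7: √((-11.97)² + (-23.22)²) = √(143.2809 + 539.1684) = 26.12
Closest pair: 1–6 at 0.15.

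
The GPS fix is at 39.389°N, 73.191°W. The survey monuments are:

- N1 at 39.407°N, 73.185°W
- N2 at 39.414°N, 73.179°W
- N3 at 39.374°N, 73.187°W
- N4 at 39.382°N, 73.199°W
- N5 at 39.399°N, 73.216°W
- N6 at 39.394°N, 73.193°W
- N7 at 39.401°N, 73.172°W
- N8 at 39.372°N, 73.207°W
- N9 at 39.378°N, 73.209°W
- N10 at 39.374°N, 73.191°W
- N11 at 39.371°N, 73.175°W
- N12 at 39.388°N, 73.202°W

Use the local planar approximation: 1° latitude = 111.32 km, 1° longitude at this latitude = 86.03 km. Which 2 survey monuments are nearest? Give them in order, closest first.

N6, N12

Distances from 39.389°N, 73.191°W:
N1: √((0.018·111.32)² + (0.006·86.03)²) = √(4.01505 + 0.26644) = 2.069 km
N2: √((0.025·111.32)² + (0.012·86.03)²) = √(7.74509 + 1.06577) = 2.968 km
N3: √((-0.015·111.32)² + (0.004·86.03)²) = √(2.78823 + 0.11842) = 1.705 km
N4: √((-0.007·111.32)² + (-0.008·86.03)²) = √(0.60721 + 0.47367) = 1.040 km
N5: √((0.010·111.32)² + (-0.025·86.03)²) = √(1.23921 + 4.62573) = 2.422 km
N6: √((0.005·111.32)² + (-0.002·86.03)²) = √(0.30980 + 0.02960) = 0.583 km
N7: √((0.012·111.32)² + (0.019·86.03)²) = √(1.78447 + 2.67182) = 2.111 km
N8: √((-0.017·111.32)² + (-0.016·86.03)²) = √(3.58133 + 1.89470) = 2.340 km
N9: √((-0.011·111.32)² + (-0.018·86.03)²) = √(1.49945 + 2.39798) = 1.974 km
N10: √((-0.015·111.32)² + (0.000·86.03)²) = √(2.78823 + 0.00000) = 1.670 km
N11: √((-0.018·111.32)² + (0.016·86.03)²) = √(4.01505 + 1.89470) = 2.431 km
N12: √((-0.001·111.32)² + (-0.011·86.03)²) = √(0.01239 + 0.89554) = 0.953 km
Sorted: N6 (0.583 km) < N12 (0.953 km) < N4 (1.040 km) < N10 (1.670 km) < …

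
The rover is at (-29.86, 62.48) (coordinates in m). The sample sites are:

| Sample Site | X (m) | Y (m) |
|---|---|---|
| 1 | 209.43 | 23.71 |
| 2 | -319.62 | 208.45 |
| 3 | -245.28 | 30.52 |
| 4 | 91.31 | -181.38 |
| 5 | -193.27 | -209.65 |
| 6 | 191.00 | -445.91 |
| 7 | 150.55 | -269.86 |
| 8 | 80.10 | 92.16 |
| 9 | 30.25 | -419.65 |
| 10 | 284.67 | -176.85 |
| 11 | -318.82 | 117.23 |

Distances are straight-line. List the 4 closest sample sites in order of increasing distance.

8, 3, 1, 4

Distances from (-29.86, 62.48):
1: 242.41 m
2: 324.45 m
3: 217.78 m
4: 272.30 m
5: 317.42 m
6: 554.29 m
7: 378.15 m
8: 113.90 m
9: 485.86 m
10: 395.23 m
11: 294.10 m
Sorted: 8 (113.90 m) < 3 (217.78 m) < 1 (242.41 m) < 4 (272.30 m) < 11 (294.10 m) < 5 (317.42 m) < …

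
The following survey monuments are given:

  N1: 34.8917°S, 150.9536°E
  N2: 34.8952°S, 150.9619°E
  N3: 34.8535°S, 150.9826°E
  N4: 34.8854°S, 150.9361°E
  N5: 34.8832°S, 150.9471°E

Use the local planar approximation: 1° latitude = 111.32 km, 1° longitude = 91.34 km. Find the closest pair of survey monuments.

Pairwise distances:
N1–N2: √((-0.0035·111.32)² + (0.0083·91.34)²) = √(0.151804 + 0.574749) = 0.8524 km
N1–N3: √((0.0382·111.32)² + (0.0290·91.34)²) = √(18.083110 + 7.016459) = 5.0099 km
N1–N4: √((0.0063·111.32)² + (-0.0175·91.34)²) = √(0.491844 + 2.555042) = 1.7455 km
N1–N5: √((0.0085·111.32)² + (-0.0065·91.34)²) = √(0.895332 + 0.352492) = 1.1171 km
N2–N3: √((0.0417·111.32)² + (0.0207·91.34)²) = √(21.548572 + 3.574890) = 5.0123 km
N2–N4: √((0.0098·111.32)² + (-0.0258·91.34)²) = √(1.190141 + 5.553432) = 2.5968 km
N2–N5: √((0.0120·111.32)² + (-0.0148·91.34)²) = √(1.784469 + 1.827450) = 1.9005 km
N3–N4: √((-0.0319·111.32)² + (-0.0465·91.34)²) = √(12.610368 + 18.039642) = 5.5362 km
N3–N5: √((-0.0297·111.32)² + (-0.0355·91.34)²) = √(10.930985 + 10.514260) = 4.6309 km
N4–N5: √((0.0022·111.32)² + (0.0110·91.34)²) = √(0.059978 + 1.009502) = 1.0342 km
Closest pair: N1–N2 at 0.8524 km.

N1 and N2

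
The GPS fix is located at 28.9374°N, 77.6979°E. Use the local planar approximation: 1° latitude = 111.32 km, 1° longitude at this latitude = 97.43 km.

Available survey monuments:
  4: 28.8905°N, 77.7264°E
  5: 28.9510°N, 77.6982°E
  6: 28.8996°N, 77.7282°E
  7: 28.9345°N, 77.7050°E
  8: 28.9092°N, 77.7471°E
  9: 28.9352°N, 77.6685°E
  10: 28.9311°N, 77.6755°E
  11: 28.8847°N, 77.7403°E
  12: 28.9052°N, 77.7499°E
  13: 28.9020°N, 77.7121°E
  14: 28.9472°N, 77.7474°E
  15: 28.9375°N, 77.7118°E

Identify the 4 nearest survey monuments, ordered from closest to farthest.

7, 15, 5, 10

Distances from 28.9374°N, 77.6979°E:
4: √((-0.0469·111.32)² + (0.0285·97.43)²) = √(27.257880 + 7.710368) = 5.9134 km
5: √((0.0136·111.32)² + (0.0003·97.43)²) = √(2.292051 + 0.000854) = 1.5142 km
6: √((-0.0378·111.32)² + (0.0303·97.43)²) = √(17.706389 + 8.715066) = 5.1402 km
7: √((-0.0029·111.32)² + (0.0071·97.43)²) = √(0.104218 + 0.478522) = 0.7634 km
8: √((-0.0282·111.32)² + (0.0492·97.43)²) = √(9.854727 + 22.978179) = 5.7300 km
9: √((-0.0022·111.32)² + (-0.0294·97.43)²) = √(0.059978 + 8.205028) = 2.8749 km
10: √((-0.0063·111.32)² + (-0.0224·97.43)²) = √(0.491844 + 4.763009) = 2.2923 km
11: √((-0.0527·111.32)² + (0.0424·97.43)²) = √(34.416573 + 17.065425) = 7.1751 km
12: √((-0.0322·111.32)² + (0.0520·97.43)²) = √(12.848669 + 25.668004) = 6.2062 km
13: √((-0.0354·111.32)² + (0.0142·97.43)²) = √(15.529337 + 1.914089) = 4.1765 km
14: √((0.0098·111.32)² + (0.0495·97.43)²) = √(1.190141 + 23.259255) = 4.9446 km
15: √((0.0001·111.32)² + (0.0139·97.43)²) = √(0.000124 + 1.834066) = 1.3543 km
Sorted: 7 (0.7634 km) < 15 (1.3543 km) < 5 (1.5142 km) < 10 (2.2923 km) < 9 (2.8749 km) < 13 (4.1765 km) < …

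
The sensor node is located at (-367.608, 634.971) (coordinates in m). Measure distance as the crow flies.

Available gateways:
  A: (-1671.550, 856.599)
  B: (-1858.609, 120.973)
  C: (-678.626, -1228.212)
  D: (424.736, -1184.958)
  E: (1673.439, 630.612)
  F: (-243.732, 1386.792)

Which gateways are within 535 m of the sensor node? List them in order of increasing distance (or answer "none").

Distances from (-367.608, 634.971):
A: √((-1303.942)² + (221.628)²) = √(1700264.73936 + 49118.97038) = 1322.643 m
B: √((-1491.001)² + (-513.998)²) = √(2223083.98200 + 264193.94400) = 1577.111 m
C: √((-311.018)² + (-1863.183)²) = √(96732.19632 + 3471450.89149) = 1888.963 m
D: √((792.344)² + (-1819.929)²) = √(627809.01434 + 3312141.56504) = 1984.931 m
E: √((2041.047)² + (-4.359)²) = √(4165872.85621 + 19.00088) = 2041.052 m
F: √((123.876)² + (751.821)²) = √(15345.26338 + 565234.81604) = 761.958 m
Threshold 535 m: none within range.

none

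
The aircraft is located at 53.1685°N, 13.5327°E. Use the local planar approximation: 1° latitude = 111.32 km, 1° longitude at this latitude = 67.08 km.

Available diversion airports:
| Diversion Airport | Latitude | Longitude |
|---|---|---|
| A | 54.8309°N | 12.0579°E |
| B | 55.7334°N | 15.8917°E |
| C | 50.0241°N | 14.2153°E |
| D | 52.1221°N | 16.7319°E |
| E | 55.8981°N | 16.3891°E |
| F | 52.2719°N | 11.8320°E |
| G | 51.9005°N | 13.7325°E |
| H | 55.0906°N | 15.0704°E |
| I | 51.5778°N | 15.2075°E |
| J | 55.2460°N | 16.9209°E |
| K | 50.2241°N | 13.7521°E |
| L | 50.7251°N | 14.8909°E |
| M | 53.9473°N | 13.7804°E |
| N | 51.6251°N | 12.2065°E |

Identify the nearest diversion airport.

Distances from 53.1685°N, 13.5327°E:
A: √((1.6624·111.32)² + (-1.4748·67.08)²) = √(34246.599567 + 9787.062590) = 209.8420 km
B: √((2.5649·111.32)² + (2.3590·67.08)²) = √(81524.336037 + 25040.441949) = 326.4426 km
C: √((-3.1444·111.32)² + (0.6826·67.08)²) = √(122524.226798 + 2096.614938) = 353.0168 km
D: √((-1.0464·111.32)² + (3.1992·67.08)²) = √(13568.813002 + 46054.162617) = 244.1782 km
E: √((2.7296·111.32)² + (2.8564·67.08)²) = √(92330.335637 + 36713.362012) = 359.2265 km
F: √((-0.8966·111.32)² + (-1.7007·67.08)²) = √(9961.938686 + 13014.920850) = 151.5812 km
G: √((-1.2680·111.32)² + (0.1998·67.08)²) = √(19924.383962 + 179.629258) = 141.7886 km
H: √((1.9221·111.32)² + (1.5377·67.08)²) = √(45782.378629 + 10639.698872) = 237.5333 km
I: √((-1.5907·111.32)² + (1.6748·67.08)²) = √(31356.166183 + 12621.530244) = 209.7086 km
J: √((2.0775·111.32)² + (3.3882·67.08)²) = √(53484.564049 + 51656.405680) = 324.2545 km
K: √((-2.9444·111.32)² + (0.2194·67.08)²) = √(107433.571469 + 216.600450) = 328.1009 km
L: √((-2.4434·111.32)² + (1.3582·67.08)²) = √(73983.612673 + 8300.677868) = 286.8524 km
M: √((0.7788·111.32)² + (0.2477·67.08)²) = √(7516.199190 + 276.082018) = 88.2739 km
N: √((-1.5434·111.32)² + (-1.3262·67.08)²) = √(29519.118684 + 7914.147771) = 193.4768 km
Minimum: M at 88.2739 km.

M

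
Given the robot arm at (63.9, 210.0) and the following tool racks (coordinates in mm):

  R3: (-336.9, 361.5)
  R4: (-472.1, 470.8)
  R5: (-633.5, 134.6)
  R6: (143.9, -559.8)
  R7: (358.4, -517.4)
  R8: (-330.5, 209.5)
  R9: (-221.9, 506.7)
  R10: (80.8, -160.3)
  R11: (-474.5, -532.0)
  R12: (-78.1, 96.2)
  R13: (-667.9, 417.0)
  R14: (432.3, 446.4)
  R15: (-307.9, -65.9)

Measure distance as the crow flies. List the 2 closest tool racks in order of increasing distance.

Distances from (63.9, 210.0):
R3: √((-400.8)² + (151.5)²) = √(160640.640 + 22952.250) = 428.5 mm
R4: √((-536.0)² + (260.8)²) = √(287296.000 + 68016.640) = 596.1 mm
R5: √((-697.4)² + (-75.4)²) = √(486366.760 + 5685.160) = 701.5 mm
R6: √((80.0)² + (-769.8)²) = √(6400.000 + 592592.040) = 773.9 mm
R7: √((294.5)² + (-727.4)²) = √(86730.250 + 529110.760) = 784.8 mm
R8: √((-394.4)² + (-0.5)²) = √(155551.360 + 0.250) = 394.4 mm
R9: √((-285.8)² + (296.7)²) = √(81681.640 + 88030.890) = 412.0 mm
R10: √((16.9)² + (-370.3)²) = √(285.610 + 137122.090) = 370.7 mm
R11: √((-538.4)² + (-742.0)²) = √(289874.560 + 550564.000) = 916.8 mm
R12: √((-142.0)² + (-113.8)²) = √(20164.000 + 12950.440) = 182.0 mm
R13: √((-731.8)² + (207.0)²) = √(535531.240 + 42849.000) = 760.5 mm
R14: √((368.4)² + (236.4)²) = √(135718.560 + 55884.960) = 437.7 mm
R15: √((-371.8)² + (-275.9)²) = √(138235.240 + 76120.810) = 463.0 mm
Sorted: R12 (182.0 mm) < R10 (370.7 mm) < R8 (394.4 mm) < R9 (412.0 mm) < …

R12, R10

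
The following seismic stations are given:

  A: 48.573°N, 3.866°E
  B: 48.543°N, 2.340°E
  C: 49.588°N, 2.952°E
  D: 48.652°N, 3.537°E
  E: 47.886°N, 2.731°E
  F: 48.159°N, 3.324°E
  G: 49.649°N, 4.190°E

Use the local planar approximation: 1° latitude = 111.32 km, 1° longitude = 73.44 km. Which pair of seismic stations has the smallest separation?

Pairwise distances:
A–B: 112.119 km
A–C: 131.424 km
A–D: 25.712 km
A–E: 113.122 km
A–F: 60.896 km
A–G: 122.121 km
B–C: 124.710 km
B–D: 88.741 km
B–E: 78.572 km
B–F: 83.961 km
B–G: 183.351 km
C–D: 112.705 km
C–E: 190.161 km
C–F: 161.405 km
C–G: 91.172 km
D–E: 103.802 km
D–F: 57.067 km
D–G: 120.904 km
E–F: 53.105 km
E–G: 223.602 km
F–G: 177.642 km
Closest pair: A–D at 25.712 km.

A and D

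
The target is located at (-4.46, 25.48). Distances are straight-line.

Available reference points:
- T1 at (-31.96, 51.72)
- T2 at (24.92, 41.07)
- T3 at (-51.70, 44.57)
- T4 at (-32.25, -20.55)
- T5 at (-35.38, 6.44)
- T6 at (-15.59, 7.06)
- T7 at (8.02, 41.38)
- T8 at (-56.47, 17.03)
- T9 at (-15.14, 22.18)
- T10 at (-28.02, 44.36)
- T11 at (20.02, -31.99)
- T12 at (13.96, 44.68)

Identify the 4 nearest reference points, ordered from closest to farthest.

Distances from (-4.46, 25.48):
T1: 38.01
T2: 33.26
T3: 50.95
T4: 53.77
T5: 36.31
T6: 21.52
T7: 20.21
T8: 52.69
T9: 11.18
T10: 30.19
T11: 62.47
T12: 26.61
Sorted: T9 (11.18) < T7 (20.21) < T6 (21.52) < T12 (26.61) < T10 (30.19) < T2 (33.26) < …

T9, T7, T6, T12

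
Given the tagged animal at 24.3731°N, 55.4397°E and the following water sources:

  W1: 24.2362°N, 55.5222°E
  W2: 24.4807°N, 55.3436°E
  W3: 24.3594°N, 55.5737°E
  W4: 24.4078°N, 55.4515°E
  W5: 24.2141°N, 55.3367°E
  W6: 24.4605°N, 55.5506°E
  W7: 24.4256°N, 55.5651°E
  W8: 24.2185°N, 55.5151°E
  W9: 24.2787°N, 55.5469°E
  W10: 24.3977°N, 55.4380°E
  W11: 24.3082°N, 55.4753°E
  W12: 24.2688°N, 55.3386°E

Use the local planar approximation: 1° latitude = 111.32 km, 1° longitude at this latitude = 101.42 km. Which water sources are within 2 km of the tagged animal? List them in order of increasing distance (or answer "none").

Distances from 24.3731°N, 55.4397°E:
W1: 17.3856 km
W2: 15.4424 km
W3: 13.6756 km
W4: 4.0439 km
W5: 20.5526 km
W6: 14.8717 km
W7: 13.9966 km
W8: 18.8325 km
W9: 15.1207 km
W10: 2.7439 km
W11: 8.0766 km
W12: 15.4901 km
Threshold 2 km: none within range.

none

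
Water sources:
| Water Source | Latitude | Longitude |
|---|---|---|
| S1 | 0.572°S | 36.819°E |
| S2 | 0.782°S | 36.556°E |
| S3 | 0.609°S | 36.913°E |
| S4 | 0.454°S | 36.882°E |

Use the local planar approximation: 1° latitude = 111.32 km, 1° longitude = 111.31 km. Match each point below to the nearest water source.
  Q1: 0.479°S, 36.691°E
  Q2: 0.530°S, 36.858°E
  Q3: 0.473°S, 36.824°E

Q1→S1; Q2→S1; Q3→S4

Q1 at 0.479°S, 36.691°E:
  S1: √((-0.093·111.32)² + (0.128·111.31)²) = √(107.17964 + 202.99639) = 17.612 km
  S2: √((-0.303·111.32)² + (-0.135·111.31)²) = √(1137.71020 + 225.80622) = 36.926 km
  S3: √((-0.130·111.32)² + (0.222·111.31)²) = √(209.42721 + 610.62463) = 28.637 km
  S4: √((0.025·111.32)² + (0.191·111.31)²) = √(7.74509 + 451.99653) = 21.442 km
  → nearest: S1 (17.612 km)
Q2 at 0.530°S, 36.858°E:
  S1: √((-0.042·111.32)² + (-0.039·111.31)²) = √(21.85974 + 18.84506) = 6.380 km
  S2: √((-0.252·111.32)² + (-0.302·111.31)²) = √(786.95061 + 1130.00991) = 43.783 km
  S3: √((-0.079·111.32)² + (0.055·111.31)²) = √(77.33936 + 37.47950) = 10.715 km
  S4: √((0.076·111.32)² + (0.024·111.31)²) = √(71.57701 + 7.13659) = 8.872 km
  → nearest: S1 (6.380 km)
Q3 at 0.473°S, 36.824°E:
  S1: √((-0.099·111.32)² + (-0.005·111.31)²) = √(121.45539 + 0.30975) = 11.035 km
  S2: √((-0.309·111.32)² + (-0.268·111.31)²) = √(1183.21415 + 889.89333) = 45.531 km
  S3: √((-0.136·111.32)² + (0.089·111.31)²) = √(229.20507 + 98.14053) = 18.093 km
  S4: √((0.019·111.32)² + (0.058·111.31)²) = √(4.47356 + 41.67968) = 6.794 km
  → nearest: S4 (6.794 km)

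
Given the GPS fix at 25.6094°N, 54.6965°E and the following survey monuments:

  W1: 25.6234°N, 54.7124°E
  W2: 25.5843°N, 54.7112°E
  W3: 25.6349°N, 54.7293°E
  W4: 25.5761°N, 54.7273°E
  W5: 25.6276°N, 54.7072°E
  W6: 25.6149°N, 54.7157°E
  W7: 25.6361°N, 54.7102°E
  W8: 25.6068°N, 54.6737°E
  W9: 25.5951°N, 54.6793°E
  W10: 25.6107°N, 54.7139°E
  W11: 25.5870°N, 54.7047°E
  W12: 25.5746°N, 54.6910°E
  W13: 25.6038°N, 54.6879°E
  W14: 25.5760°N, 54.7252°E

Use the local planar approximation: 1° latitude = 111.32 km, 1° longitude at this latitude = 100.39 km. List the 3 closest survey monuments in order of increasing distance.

W13, W10, W6

Distances from 25.6094°N, 54.6965°E:
W1: √((0.0140·111.32)² + (0.0159·100.39)²) = √(2.428860 + 2.547858) = 2.2309 km
W2: √((-0.0251·111.32)² + (0.0147·100.39)²) = √(7.807174 + 2.177788) = 3.1599 km
W3: √((0.0255·111.32)² + (0.0328·100.39)²) = √(8.057991 + 10.842479) = 4.3475 km
W4: √((-0.0333·111.32)² + (0.0308·100.39)²) = √(13.741523 + 9.560538) = 4.8272 km
W5: √((0.0182·111.32)² + (0.0107·100.39)²) = √(4.104773 + 1.153848) = 2.2932 km
W6: √((0.0055·111.32)² + (0.0192·100.39)²) = √(0.374862 + 3.715210) = 2.0224 km
W7: √((0.0267·111.32)² + (0.0137·100.39)²) = √(8.834234 + 1.891568) = 3.2750 km
W8: √((-0.0026·111.32)² + (-0.0228·100.39)²) = √(0.083771 + 5.239027) = 2.3071 km
W9: √((-0.0143·111.32)² + (-0.0172·100.39)²) = √(2.534069 + 2.981521) = 2.3485 km
W10: √((0.0013·111.32)² + (0.0174·100.39)²) = √(0.020943 + 3.051261) = 1.7528 km
W11: √((-0.0224·111.32)² + (0.0082·100.39)²) = √(6.217881 + 0.677655) = 2.6259 km
W12: √((-0.0348·111.32)² + (-0.0055·100.39)²) = √(15.007380 + 0.304864) = 3.9131 km
W13: √((-0.0056·111.32)² + (-0.0086·100.39)²) = √(0.388618 + 0.745380) = 1.0649 km
W14: √((-0.0334·111.32)² + (0.0287·100.39)²) = √(13.824178 + 8.301273) = 4.7038 km
Sorted: W13 (1.0649 km) < W10 (1.7528 km) < W6 (2.0224 km) < W1 (2.2309 km) < W5 (2.2932 km) < …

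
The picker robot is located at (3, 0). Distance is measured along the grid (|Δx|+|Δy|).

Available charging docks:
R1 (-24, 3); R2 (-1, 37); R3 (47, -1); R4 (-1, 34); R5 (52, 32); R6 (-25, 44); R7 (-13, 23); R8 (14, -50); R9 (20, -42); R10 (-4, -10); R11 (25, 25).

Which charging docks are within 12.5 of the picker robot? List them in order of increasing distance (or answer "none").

none

Distances from (3, 0):
R1: |-27| + |3| = 27 + 3 = 30
R2: |-4| + |37| = 4 + 37 = 41
R3: |44| + |-1| = 44 + 1 = 45
R4: |-4| + |34| = 4 + 34 = 38
R5: |49| + |32| = 49 + 32 = 81
R6: |-28| + |44| = 28 + 44 = 72
R7: |-16| + |23| = 16 + 23 = 39
R8: |11| + |-50| = 11 + 50 = 61
R9: |17| + |-42| = 17 + 42 = 59
R10: |-7| + |-10| = 7 + 10 = 17
R11: |22| + |25| = 22 + 25 = 47
Threshold 12.5: none within range.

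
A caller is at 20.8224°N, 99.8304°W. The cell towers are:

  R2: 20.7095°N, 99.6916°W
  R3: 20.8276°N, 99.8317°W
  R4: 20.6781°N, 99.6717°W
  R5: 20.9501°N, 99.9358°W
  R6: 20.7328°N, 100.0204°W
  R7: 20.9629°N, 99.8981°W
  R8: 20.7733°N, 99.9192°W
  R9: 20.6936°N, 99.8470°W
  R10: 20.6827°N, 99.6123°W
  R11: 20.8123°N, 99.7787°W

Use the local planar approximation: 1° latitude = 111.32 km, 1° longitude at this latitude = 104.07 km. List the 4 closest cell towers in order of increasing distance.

R3, R11, R8, R9

Distances from 20.8224°N, 99.8304°W:
R2: √((-0.1129·111.32)² + (0.1388·104.07)²) = √(157.955328 + 208.655598) = 19.1471 km
R3: √((0.0052·111.32)² + (-0.0013·104.07)²) = √(0.335084 + 0.018304) = 0.5945 km
R4: √((-0.1443·111.32)² + (0.1587·104.07)²) = √(258.035261 + 272.775250) = 23.0393 km
R5: √((0.1277·111.32)² + (-0.1054·104.07)²) = √(202.082260 + 120.318478) = 17.9555 km
R6: √((-0.0896·111.32)² + (-0.1900·104.07)²) = √(99.486102 + 390.983393) = 22.1465 km
R7: √((0.1405·111.32)² + (-0.0677·104.07)²) = √(244.623989 + 49.639620) = 17.1541 km
R8: √((-0.0491·111.32)² + (-0.0888·104.07)²) = √(29.875101 + 85.403770) = 10.7368 km
R9: √((-0.1288·111.32)² + (-0.0166·104.07)²) = √(205.578703 + 2.984470) = 14.4417 km
R10: √((-0.1397·111.32)² + (0.2181·104.07)²) = √(241.846166 + 515.184087) = 27.5142 km
R11: √((-0.0101·111.32)² + (0.0517·104.07)²) = √(1.264122 + 28.948909) = 5.4966 km
Sorted: R3 (0.5945 km) < R11 (5.4966 km) < R8 (10.7368 km) < R9 (14.4417 km) < R7 (17.1541 km) < R5 (17.9555 km) < …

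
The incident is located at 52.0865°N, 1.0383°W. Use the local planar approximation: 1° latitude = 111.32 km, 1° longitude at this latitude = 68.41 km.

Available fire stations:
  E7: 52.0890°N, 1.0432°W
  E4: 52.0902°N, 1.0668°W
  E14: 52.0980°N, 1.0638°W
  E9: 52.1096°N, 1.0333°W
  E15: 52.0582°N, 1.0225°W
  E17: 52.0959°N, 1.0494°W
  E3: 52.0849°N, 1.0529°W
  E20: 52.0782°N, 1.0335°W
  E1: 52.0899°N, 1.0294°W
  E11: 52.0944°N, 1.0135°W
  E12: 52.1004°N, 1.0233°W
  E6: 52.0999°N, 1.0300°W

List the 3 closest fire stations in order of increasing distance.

Distances from 52.0865°N, 1.0383°W:
E7: 0.4357 km
E4: 1.9927 km
E14: 2.1638 km
E9: 2.5941 km
E15: 3.3306 km
E17: 1.2929 km
E3: 1.0145 km
E20: 0.9806 km
E1: 0.7169 km
E11: 1.9110 km
E12: 1.8567 km
E6: 1.5961 km
Sorted: E7 (0.4357 km) < E1 (0.7169 km) < E20 (0.9806 km) < E3 (1.0145 km) < E17 (1.2929 km) < …

E7, E1, E20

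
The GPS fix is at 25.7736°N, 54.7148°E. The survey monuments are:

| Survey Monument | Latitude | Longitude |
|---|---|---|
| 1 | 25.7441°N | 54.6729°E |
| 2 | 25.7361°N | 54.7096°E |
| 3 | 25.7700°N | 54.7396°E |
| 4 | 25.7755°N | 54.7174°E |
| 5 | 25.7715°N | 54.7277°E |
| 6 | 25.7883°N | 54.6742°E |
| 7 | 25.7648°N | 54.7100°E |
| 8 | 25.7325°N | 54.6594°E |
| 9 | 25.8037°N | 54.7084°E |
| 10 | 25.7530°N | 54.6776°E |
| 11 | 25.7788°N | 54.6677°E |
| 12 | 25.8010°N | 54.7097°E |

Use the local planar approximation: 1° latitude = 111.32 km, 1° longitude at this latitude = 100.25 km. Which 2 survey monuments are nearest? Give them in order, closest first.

4, 7

Distances from 25.7736°N, 54.7148°E:
1: √((-0.0295·111.32)² + (-0.0419·100.25)²) = √(10.784262 + 17.643990) = 5.3318 km
2: √((-0.0375·111.32)² + (-0.0052·100.25)²) = √(17.426450 + 0.271754) = 4.2069 km
3: √((-0.0036·111.32)² + (0.0248·100.25)²) = √(0.160602 + 6.181190) = 2.5183 km
4: √((0.0019·111.32)² + (0.0026·100.25)²) = √(0.044736 + 0.067938) = 0.3357 km
5: √((-0.0021·111.32)² + (0.0129·100.25)²) = √(0.054649 + 1.672431) = 1.3142 km
6: √((0.0147·111.32)² + (-0.0406·100.25)²) = √(2.677818 + 16.566121) = 4.3868 km
7: √((-0.0088·111.32)² + (-0.0048·100.25)²) = √(0.959648 + 0.231553) = 1.0914 km
8: √((-0.0411·111.32)² + (-0.0554·100.25)²) = √(20.932931 + 30.845250) = 7.1957 km
9: √((0.0301·111.32)² + (-0.0064·100.25)²) = √(11.227405 + 0.411651) = 3.4116 km
10: √((-0.0206·111.32)² + (-0.0372·100.25)²) = √(5.258730 + 13.907678) = 4.3779 km
11: √((0.0052·111.32)² + (-0.0471·100.25)²) = √(0.335084 + 22.295159) = 4.7571 km
12: √((0.0274·111.32)² + (-0.0051·100.25)²) = √(9.303525 + 0.261402) = 3.0927 km
Sorted: 4 (0.3357 km) < 7 (1.0914 km) < 5 (1.3142 km) < 3 (2.5183 km) < …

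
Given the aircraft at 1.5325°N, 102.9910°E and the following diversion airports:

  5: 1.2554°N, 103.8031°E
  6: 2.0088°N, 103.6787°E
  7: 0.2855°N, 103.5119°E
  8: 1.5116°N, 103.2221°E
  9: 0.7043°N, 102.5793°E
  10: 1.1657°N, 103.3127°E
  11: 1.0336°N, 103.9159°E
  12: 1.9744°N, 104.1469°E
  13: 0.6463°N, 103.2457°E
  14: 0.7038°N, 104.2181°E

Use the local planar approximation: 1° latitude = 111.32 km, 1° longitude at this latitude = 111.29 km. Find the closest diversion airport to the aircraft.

Distances from 1.5325°N, 102.9910°E:
5: 95.4977 km
6: 93.1063 km
7: 150.4345 km
8: 25.8241 km
9: 102.9527 km
10: 54.3051 km
11: 116.9591 km
12: 137.7249 km
13: 102.6433 km
14: 164.8027 km
Minimum: 8 at 25.8241 km.

8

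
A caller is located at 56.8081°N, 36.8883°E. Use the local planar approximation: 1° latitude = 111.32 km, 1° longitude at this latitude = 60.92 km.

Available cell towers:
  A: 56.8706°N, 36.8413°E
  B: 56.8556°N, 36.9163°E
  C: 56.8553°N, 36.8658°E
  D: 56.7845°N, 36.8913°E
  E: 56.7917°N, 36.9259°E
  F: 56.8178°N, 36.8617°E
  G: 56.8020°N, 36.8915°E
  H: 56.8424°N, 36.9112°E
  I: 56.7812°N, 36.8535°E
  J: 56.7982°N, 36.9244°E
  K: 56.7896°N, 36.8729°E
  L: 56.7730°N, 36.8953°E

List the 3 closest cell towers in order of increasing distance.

Distances from 56.8081°N, 36.8883°E:
A: √((0.0625·111.32)² + (-0.0470·60.92)²) = √(48.406806 + 8.198143) = 7.5236 km
B: √((0.0475·111.32)² + (0.0280·60.92)²) = √(27.959771 + 2.909617) = 5.5560 km
C: √((0.0472·111.32)² + (-0.0225·60.92)²) = √(27.607711 + 1.878818) = 5.4301 km
D: √((-0.0236·111.32)² + (0.0030·60.92)²) = √(6.901928 + 0.033401) = 2.6335 km
E: √((-0.0164·111.32)² + (0.0376·60.92)²) = √(3.332991 + 5.246812) = 2.9291 km
F: √((0.0097·111.32)² + (-0.0266·60.92)²) = √(1.165977 + 2.625930) = 1.9473 km
G: √((-0.0061·111.32)² + (0.0032·60.92)²) = √(0.461112 + 0.038003) = 0.7065 km
H: √((0.0343·111.32)² + (0.0229·60.92)²) = √(14.579232 + 1.946215) = 4.0652 km
I: √((-0.0269·111.32)² + (-0.0348·60.92)²) = √(8.967078 + 4.494468) = 3.6690 km
J: √((-0.0099·111.32)² + (0.0361·60.92)²) = √(1.214554 + 4.836533) = 2.4599 km
K: √((-0.0185·111.32)² + (-0.0154·60.92)²) = √(4.241211 + 0.880159) = 2.2630 km
L: √((-0.0351·111.32)² + (0.0070·60.92)²) = √(15.267243 + 0.181851) = 3.9305 km
Sorted: G (0.7065 km) < F (1.9473 km) < K (2.2630 km) < J (2.4599 km) < D (2.6335 km) < …

G, F, K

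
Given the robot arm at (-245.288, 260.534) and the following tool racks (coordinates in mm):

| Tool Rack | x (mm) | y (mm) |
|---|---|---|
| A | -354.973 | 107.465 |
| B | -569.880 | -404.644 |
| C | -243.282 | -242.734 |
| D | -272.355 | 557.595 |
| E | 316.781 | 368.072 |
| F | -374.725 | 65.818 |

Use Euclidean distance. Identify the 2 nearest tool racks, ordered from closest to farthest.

Distances from (-245.288, 260.534):
A: √((-109.685)² + (-153.069)²) = √(12030.79923 + 23430.11876) = 188.311 mm
B: √((-324.592)² + (-665.178)²) = √(105359.96646 + 442461.77168) = 740.150 mm
C: √((2.006)² + (-503.268)²) = √(4.02404 + 253278.67982) = 503.272 mm
D: √((-27.067)² + (297.061)²) = √(732.62249 + 88245.23772) = 298.292 mm
E: √((562.069)² + (107.538)²) = √(315921.56076 + 11564.42144) = 572.264 mm
F: √((-129.437)² + (-194.716)²) = √(16753.93697 + 37914.32066) = 233.812 mm
Sorted: A (188.311 mm) < F (233.812 mm) < D (298.292 mm) < C (503.272 mm) < …

A, F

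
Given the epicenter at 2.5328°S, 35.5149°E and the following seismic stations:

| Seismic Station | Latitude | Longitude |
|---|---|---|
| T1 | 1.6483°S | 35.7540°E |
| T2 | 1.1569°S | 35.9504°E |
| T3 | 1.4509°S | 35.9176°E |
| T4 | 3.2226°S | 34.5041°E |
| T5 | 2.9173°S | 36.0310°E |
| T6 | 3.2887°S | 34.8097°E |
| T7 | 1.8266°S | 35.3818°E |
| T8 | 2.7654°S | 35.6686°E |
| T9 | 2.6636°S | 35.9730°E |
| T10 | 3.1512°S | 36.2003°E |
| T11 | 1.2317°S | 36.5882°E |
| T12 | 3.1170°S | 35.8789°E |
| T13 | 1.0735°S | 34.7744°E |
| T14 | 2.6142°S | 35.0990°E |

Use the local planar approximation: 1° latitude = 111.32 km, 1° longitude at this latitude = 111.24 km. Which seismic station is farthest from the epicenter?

Distances from 2.5328°S, 35.5149°E:
T1: √((0.8845·111.32)² + (0.2391·111.24)²) = √(9694.871783 + 707.426155) = 101.9917 km
T2: √((1.3759·111.32)² + (0.4355·111.24)²) = √(23459.574815 + 2346.919963) = 160.6440 km
T3: √((1.0819·111.32)² + (0.4027·111.24)²) = √(14505.096983 + 2006.712794) = 128.4983 km
T4: √((-0.6898·111.32)² + (-1.0108·111.24)²) = √(5896.479261 + 12643.066635) = 136.1600 km
T5: √((-0.3845·111.32)² + (0.5161·111.24)²) = √(1832.057430 + 3296.018787) = 71.6106 km
T6: √((-0.7559·111.32)² + (-0.7052·111.24)²) = √(7080.681931 + 6153.845204) = 115.0414 km
T7: √((0.7062·111.32)² + (-0.1331·111.24)²) = √(6180.189926 + 219.218939) = 79.9963 km
T8: √((-0.2326·111.32)² + (0.1537·111.24)²) = √(670.449106 + 292.327515) = 31.0286 km
T9: √((-0.1308·111.32)² + (0.4581·111.24)²) = √(212.012703 + 2596.824165) = 52.9985 km
T10: √((-0.6184·111.32)² + (0.6854·111.24)²) = √(4738.985252 + 5813.131677) = 102.7235 km
T11: √((1.3011·111.32)² + (1.0733·111.24)²) = √(20978.177178 + 14254.901447) = 187.7048 km
T12: √((-0.5842·111.32)² + (0.3640·111.24)²) = √(4229.309819 + 1639.550235) = 76.6085 km
T13: √((1.4593·111.32)² + (-0.7405·111.24)²) = √(26389.767273 + 6785.347373) = 182.1404 km
T14: √((-0.0814·111.32)² + (-0.4159·111.24)²) = √(82.109840 + 2140.423947) = 47.1438 km
Maximum: T11 at 187.7048 km.

T11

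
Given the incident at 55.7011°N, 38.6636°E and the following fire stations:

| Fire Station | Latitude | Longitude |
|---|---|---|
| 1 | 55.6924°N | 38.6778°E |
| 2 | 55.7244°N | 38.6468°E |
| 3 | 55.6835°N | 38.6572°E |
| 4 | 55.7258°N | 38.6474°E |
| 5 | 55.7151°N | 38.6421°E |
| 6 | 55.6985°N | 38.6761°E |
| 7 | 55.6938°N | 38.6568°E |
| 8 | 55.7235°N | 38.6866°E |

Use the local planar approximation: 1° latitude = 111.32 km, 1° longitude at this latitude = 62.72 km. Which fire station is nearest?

6

Distances from 55.7011°N, 38.6636°E:
1: √((-0.0087·111.32)² + (0.0142·62.72)²) = √(0.937961 + 0.793211) = 1.3157 km
2: √((0.0233·111.32)² + (-0.0168·62.72)²) = √(6.727570 + 1.110275) = 2.7996 km
3: √((-0.0176·111.32)² + (-0.0064·62.72)²) = √(3.838590 + 0.161128) = 1.9999 km
4: √((0.0247·111.32)² + (-0.0162·62.72)²) = √(7.560322 + 1.032386) = 2.9313 km
5: √((0.0140·111.32)² + (-0.0215·62.72)²) = √(2.428860 + 1.818398) = 2.0609 km
6: √((-0.0026·111.32)² + (0.0125·62.72)²) = √(0.083771 + 0.614656) = 0.8357 km
7: √((-0.0073·111.32)² + (-0.0068·62.72)²) = √(0.660377 + 0.181899) = 0.9178 km
8: √((0.0224·111.32)² + (0.0230·62.72)²) = √(6.217881 + 2.080979) = 2.8808 km
Minimum: 6 at 0.8357 km.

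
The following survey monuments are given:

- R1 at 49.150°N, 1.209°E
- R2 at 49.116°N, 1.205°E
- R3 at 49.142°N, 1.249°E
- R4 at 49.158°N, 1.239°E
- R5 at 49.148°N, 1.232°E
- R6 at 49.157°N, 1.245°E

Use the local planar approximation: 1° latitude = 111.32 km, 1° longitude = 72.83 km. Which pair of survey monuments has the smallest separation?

Pairwise distances:
R4–R6: 0.451 km
R4–R5: 1.224 km
R5–R6: 1.378 km
R3–R5: 1.407 km
R1–R5: 1.690 km
R3–R6: 1.695 km
R3–R4: 1.924 km
R1–R4: 2.359 km
R1–R6: 2.735 km
R1–R3: 3.046 km
R1–R2: 3.796 km
R2–R5: 4.069 km
R2–R3: 4.318 km
R2–R4: 5.291 km
R2–R6: 5.415 km
Closest pair: R4–R6 at 0.451 km.

R4 and R6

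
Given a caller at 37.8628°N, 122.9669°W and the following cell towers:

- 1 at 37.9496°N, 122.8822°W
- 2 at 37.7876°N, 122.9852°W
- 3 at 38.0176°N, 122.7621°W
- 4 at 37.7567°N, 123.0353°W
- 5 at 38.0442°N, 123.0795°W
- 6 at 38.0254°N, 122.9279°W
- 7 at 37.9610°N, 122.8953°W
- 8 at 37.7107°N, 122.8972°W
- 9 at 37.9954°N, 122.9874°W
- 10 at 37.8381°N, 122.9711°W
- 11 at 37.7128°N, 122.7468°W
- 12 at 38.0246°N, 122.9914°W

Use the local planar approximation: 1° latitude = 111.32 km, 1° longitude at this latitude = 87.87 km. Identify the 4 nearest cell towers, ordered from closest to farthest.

10, 2, 1, 7

Distances from 37.8628°N, 122.9669°W:
1: √((0.0868·111.32)² + (0.0847·87.87)²) = √(93.365375 + 55.392131) = 12.1966 km
2: √((-0.0752·111.32)² + (-0.0183·87.87)²) = √(70.078061 + 2.585732) = 8.5243 km
3: √((0.1548·111.32)² + (0.2048·87.87)²) = √(296.953404 + 323.847954) = 24.9159 km
4: √((-0.1061·111.32)² + (-0.0684·87.87)²) = √(139.500949 + 36.123802) = 13.2523 km
5: √((0.1814·111.32)² + (-0.1126·87.87)²) = √(407.775342 + 97.894442) = 22.4871 km
6: √((0.1626·111.32)² + (0.0390·87.87)²) = √(327.632879 + 11.743849) = 18.4222 km
7: √((0.0982·111.32)² + (0.0716·87.87)²) = √(119.500403 + 39.582872) = 12.6128 km
8: √((-0.1521·111.32)² + (0.0697·87.87)²) = √(286.684903 + 37.509978) = 18.0054 km
9: √((0.1326·111.32)² + (-0.0205·87.87)²) = √(217.888066 + 3.244808) = 14.8705 km
10: √((-0.0247·111.32)² + (-0.0042·87.87)²) = √(7.560322 + 0.136201) = 2.7743 km
11: √((-0.1500·111.32)² + (0.2201·87.87)²) = √(278.823204 + 374.042833) = 25.5512 km
12: √((0.1618·111.32)² + (-0.0245·87.87)²) = √(324.416870 + 4.634612) = 18.1398 km
Sorted: 10 (2.7743 km) < 2 (8.5243 km) < 1 (12.1966 km) < 7 (12.6128 km) < 4 (13.2523 km) < 9 (14.8705 km) < …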